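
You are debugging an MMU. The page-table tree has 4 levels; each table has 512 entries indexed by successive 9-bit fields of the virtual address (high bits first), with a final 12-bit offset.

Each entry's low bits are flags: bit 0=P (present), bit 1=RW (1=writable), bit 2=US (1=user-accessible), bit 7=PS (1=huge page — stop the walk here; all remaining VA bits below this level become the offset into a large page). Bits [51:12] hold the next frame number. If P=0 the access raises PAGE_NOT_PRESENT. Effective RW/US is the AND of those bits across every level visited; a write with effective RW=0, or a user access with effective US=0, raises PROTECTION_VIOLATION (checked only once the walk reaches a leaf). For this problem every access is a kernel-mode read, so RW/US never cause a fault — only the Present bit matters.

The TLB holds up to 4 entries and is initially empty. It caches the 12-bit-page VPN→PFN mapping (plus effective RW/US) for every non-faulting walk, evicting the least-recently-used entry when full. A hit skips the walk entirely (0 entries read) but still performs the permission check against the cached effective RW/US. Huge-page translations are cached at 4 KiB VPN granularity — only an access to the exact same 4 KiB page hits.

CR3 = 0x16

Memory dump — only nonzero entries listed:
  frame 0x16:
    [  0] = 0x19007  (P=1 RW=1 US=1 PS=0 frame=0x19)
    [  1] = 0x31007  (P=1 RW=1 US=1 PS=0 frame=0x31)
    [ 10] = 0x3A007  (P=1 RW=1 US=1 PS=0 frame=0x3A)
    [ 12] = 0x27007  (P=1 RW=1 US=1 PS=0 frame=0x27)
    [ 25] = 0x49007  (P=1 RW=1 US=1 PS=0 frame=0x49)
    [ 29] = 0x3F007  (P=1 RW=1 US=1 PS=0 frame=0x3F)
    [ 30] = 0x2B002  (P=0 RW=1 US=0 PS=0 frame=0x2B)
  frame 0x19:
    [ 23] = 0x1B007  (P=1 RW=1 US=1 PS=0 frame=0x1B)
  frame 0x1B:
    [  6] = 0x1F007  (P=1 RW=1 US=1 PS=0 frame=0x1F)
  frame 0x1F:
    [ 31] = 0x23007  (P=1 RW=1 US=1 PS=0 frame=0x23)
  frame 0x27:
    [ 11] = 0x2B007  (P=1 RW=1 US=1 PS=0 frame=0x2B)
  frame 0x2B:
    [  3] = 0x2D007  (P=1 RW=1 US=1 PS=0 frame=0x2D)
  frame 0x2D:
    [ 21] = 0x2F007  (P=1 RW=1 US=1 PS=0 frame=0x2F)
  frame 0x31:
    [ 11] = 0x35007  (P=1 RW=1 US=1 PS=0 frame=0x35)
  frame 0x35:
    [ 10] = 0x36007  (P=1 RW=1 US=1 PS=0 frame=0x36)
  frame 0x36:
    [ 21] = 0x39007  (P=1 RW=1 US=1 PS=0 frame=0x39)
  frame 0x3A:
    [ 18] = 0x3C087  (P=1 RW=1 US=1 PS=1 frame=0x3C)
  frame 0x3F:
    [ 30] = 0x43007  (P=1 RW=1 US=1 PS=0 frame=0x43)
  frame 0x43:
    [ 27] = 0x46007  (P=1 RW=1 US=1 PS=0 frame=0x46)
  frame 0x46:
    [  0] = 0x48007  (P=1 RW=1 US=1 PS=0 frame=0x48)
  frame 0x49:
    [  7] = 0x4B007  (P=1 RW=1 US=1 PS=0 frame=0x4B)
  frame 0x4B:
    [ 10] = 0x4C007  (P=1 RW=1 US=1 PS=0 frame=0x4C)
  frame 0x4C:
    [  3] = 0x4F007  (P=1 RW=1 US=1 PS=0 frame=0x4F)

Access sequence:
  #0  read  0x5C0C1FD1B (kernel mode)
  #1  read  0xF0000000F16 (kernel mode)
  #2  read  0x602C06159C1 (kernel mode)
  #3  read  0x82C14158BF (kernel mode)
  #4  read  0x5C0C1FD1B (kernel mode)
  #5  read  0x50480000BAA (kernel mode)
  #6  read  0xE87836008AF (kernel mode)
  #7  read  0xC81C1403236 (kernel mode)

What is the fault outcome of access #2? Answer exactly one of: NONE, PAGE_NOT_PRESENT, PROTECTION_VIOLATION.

Walk each access:
#0 VA=0x5C0C1FD1B (r,kernel):
  L0 @0x16[0] → 0x19007  P=1,RW=1,US=1,PS=0
  L1 @0x19[23] → 0x1B007  P=1,RW=1,US=1,PS=0
  L2 @0x1B[6] → 0x1F007  P=1,RW=1,US=1,PS=0
  L3 @0x1F[31] → 0x23007  P=1,RW=1,US=1,PS=0
  ⇒ phys 0x23D1B  [4 reads]
#1 VA=0xF0000000F16 (r,kernel):
  L0 @0x16[30] → 0x2B002  P=0,RW=1,US=0,PS=0
  → PAGE_NOT_PRESENT  (1 entries read)
#2 VA=0x602C06159C1 (r,kernel):
  L0 @0x16[12] → 0x27007  P=1,RW=1,US=1,PS=0
  L1 @0x27[11] → 0x2B007  P=1,RW=1,US=1,PS=0
  L2 @0x2B[3] → 0x2D007  P=1,RW=1,US=1,PS=0
  L3 @0x2D[21] → 0x2F007  P=1,RW=1,US=1,PS=0
  ⇒ phys 0x2F9C1  [4 reads]
#3 VA=0x82C14158BF (r,kernel):
  L0 @0x16[1] → 0x31007  P=1,RW=1,US=1,PS=0
  L1 @0x31[11] → 0x35007  P=1,RW=1,US=1,PS=0
  L2 @0x35[10] → 0x36007  P=1,RW=1,US=1,PS=0
  L3 @0x36[21] → 0x39007  P=1,RW=1,US=1,PS=0
  ⇒ phys 0x398BF  [4 reads]
#4 VA=0x5C0C1FD1B (r,kernel):
  TLB hit vpn=0x5C0C1F → PA=0x23D1B
#5 VA=0x50480000BAA (r,kernel):
  L0 @0x16[10] → 0x3A007  P=1,RW=1,US=1,PS=0
  L1 @0x3A[18] → 0x3C087  P=1,RW=1,US=1,PS=1
  ⇒ phys 0x3CBAA (huge @L1)  [2 reads]
#6 VA=0xE87836008AF (r,kernel):
  L0 @0x16[29] → 0x3F007  P=1,RW=1,US=1,PS=0
  L1 @0x3F[30] → 0x43007  P=1,RW=1,US=1,PS=0
  L2 @0x43[27] → 0x46007  P=1,RW=1,US=1,PS=0
  L3 @0x46[0] → 0x48007  P=1,RW=1,US=1,PS=0
  ⇒ phys 0x488AF  [4 reads]
#7 VA=0xC81C1403236 (r,kernel):
  L0 @0x16[25] → 0x49007  P=1,RW=1,US=1,PS=0
  L1 @0x49[7] → 0x4B007  P=1,RW=1,US=1,PS=0
  L2 @0x4B[10] → 0x4C007  P=1,RW=1,US=1,PS=0
  L3 @0x4C[3] → 0x4F007  P=1,RW=1,US=1,PS=0
  ⇒ phys 0x4F236  [4 reads]

Access #2 fault: NONE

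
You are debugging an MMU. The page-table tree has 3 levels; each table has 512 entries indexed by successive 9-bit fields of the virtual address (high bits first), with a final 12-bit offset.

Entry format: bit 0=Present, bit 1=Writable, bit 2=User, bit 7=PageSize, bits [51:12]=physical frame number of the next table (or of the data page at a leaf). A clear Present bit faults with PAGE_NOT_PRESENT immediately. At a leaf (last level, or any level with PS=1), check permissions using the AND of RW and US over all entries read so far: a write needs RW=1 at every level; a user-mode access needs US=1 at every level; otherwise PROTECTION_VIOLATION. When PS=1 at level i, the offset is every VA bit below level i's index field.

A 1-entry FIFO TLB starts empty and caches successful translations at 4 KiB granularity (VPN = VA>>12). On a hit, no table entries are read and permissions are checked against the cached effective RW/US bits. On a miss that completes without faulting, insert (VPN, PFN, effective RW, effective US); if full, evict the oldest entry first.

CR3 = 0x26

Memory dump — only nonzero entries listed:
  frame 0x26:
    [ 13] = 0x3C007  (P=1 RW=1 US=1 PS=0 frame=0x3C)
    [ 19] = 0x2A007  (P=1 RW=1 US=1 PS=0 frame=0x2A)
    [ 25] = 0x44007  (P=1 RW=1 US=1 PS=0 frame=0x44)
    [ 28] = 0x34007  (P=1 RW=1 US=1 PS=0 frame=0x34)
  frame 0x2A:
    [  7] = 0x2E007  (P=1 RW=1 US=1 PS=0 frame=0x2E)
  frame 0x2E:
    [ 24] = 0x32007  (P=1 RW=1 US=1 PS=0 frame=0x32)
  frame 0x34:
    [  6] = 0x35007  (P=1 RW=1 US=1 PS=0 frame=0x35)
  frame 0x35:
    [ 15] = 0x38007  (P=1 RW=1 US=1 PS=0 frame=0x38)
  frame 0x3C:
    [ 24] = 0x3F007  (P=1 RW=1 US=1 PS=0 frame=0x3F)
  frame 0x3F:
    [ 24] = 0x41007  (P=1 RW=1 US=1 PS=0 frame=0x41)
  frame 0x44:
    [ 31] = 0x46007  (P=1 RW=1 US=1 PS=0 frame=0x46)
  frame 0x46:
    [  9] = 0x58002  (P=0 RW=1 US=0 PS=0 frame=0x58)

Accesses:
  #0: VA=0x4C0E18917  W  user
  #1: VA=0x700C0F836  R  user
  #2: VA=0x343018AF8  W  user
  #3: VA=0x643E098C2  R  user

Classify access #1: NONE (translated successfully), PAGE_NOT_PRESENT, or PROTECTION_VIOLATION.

Trace:
#0 VA=0x4C0E18917 (w,user):
  L0: frame=0x26 idx=19 entry=0x2A007 [P=1 RW=1 US=1 PS=0]
  L1: frame=0x2A idx=7 entry=0x2E007 [P=1 RW=1 US=1 PS=0]
  L2: frame=0x2E idx=24 entry=0x32007 [P=1 RW=1 US=1 PS=0]
  → PA=0x32917  (3 entries read)
#1 VA=0x700C0F836 (r,user):
  L0: frame=0x26 idx=28 entry=0x34007 [P=1 RW=1 US=1 PS=0]
  L1: frame=0x34 idx=6 entry=0x35007 [P=1 RW=1 US=1 PS=0]
  L2: frame=0x35 idx=15 entry=0x38007 [P=1 RW=1 US=1 PS=0]
  → PA=0x38836  (3 entries read)
#2 VA=0x343018AF8 (w,user):
  L0: frame=0x26 idx=13 entry=0x3C007 [P=1 RW=1 US=1 PS=0]
  L1: frame=0x3C idx=24 entry=0x3F007 [P=1 RW=1 US=1 PS=0]
  L2: frame=0x3F idx=24 entry=0x41007 [P=1 RW=1 US=1 PS=0]
  → PA=0x41AF8  (3 entries read)
#3 VA=0x643E098C2 (r,user):
  L0: frame=0x26 idx=25 entry=0x44007 [P=1 RW=1 US=1 PS=0]
  L1: frame=0x44 idx=31 entry=0x46007 [P=1 RW=1 US=1 PS=0]
  L2: frame=0x46 idx=9 entry=0x58002 [P=0 RW=1 US=0 PS=0]
  ⇒ fault: PAGE_NOT_PRESENT  — 3 lookups

Access #1 fault: NONE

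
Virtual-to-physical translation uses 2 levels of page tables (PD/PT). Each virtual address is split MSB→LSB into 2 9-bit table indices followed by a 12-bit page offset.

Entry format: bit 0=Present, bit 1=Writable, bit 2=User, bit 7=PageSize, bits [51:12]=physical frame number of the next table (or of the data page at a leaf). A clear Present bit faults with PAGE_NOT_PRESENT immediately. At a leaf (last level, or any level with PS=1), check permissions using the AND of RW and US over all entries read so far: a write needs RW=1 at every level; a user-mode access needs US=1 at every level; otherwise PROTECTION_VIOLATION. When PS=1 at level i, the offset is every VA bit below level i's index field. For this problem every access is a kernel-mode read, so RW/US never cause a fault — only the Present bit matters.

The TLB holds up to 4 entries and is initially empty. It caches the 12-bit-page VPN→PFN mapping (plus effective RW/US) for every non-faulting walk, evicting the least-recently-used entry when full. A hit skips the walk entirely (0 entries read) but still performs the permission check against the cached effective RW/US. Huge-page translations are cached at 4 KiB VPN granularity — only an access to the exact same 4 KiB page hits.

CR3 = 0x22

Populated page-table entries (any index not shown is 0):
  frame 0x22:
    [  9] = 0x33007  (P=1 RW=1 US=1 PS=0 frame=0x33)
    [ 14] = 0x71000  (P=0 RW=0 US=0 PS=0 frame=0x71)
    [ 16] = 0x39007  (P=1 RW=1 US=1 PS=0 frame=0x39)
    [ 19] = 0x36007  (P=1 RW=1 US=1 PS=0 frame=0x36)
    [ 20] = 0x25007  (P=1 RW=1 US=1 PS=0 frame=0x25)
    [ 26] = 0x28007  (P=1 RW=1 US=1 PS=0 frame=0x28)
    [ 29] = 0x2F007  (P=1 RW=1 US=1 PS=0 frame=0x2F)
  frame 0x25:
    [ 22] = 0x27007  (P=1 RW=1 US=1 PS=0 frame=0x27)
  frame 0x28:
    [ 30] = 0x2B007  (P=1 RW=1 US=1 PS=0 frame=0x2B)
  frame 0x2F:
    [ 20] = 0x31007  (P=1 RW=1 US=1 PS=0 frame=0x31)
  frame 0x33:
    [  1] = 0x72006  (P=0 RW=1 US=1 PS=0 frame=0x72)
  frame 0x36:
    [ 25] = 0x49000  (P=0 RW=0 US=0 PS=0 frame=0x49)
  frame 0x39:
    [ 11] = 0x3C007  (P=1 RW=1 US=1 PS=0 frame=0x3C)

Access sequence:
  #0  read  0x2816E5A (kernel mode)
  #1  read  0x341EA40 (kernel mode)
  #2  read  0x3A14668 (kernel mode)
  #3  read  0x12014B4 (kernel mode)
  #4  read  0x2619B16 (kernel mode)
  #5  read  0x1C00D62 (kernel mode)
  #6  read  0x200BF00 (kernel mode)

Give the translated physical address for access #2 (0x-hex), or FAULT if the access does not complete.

Trace:
#0 VA=0x2816E5A (r,kernel):
  L0 @0x22[20] → 0x25007  P=1,RW=1,US=1,PS=0
  L1 @0x25[22] → 0x27007  P=1,RW=1,US=1,PS=0
  ⇒ phys 0x27E5A  [2 reads]
#1 VA=0x341EA40 (r,kernel):
  L0 @0x22[26] → 0x28007  P=1,RW=1,US=1,PS=0
  L1 @0x28[30] → 0x2B007  P=1,RW=1,US=1,PS=0
  ⇒ phys 0x2BA40  [2 reads]
#2 VA=0x3A14668 (r,kernel):
  L0 @0x22[29] → 0x2F007  P=1,RW=1,US=1,PS=0
  L1 @0x2F[20] → 0x31007  P=1,RW=1,US=1,PS=0
  ⇒ phys 0x31668  [2 reads]
#3 VA=0x12014B4 (r,kernel):
  L0 @0x22[9] → 0x33007  P=1,RW=1,US=1,PS=0
  L1 @0x33[1] → 0x72006  P=0,RW=1,US=1,PS=0
  → PAGE_NOT_PRESENT  (2 entries read)
#4 VA=0x2619B16 (r,kernel):
  L0 @0x22[19] → 0x36007  P=1,RW=1,US=1,PS=0
  L1 @0x36[25] → 0x49000  P=0,RW=0,US=0,PS=0
  → PAGE_NOT_PRESENT  (2 entries read)
#5 VA=0x1C00D62 (r,kernel):
  L0 @0x22[14] → 0x71000  P=0,RW=0,US=0,PS=0
  → PAGE_NOT_PRESENT  (1 entries read)
#6 VA=0x200BF00 (r,kernel):
  L0 @0x22[16] → 0x39007  P=1,RW=1,US=1,PS=0
  L1 @0x39[11] → 0x3C007  P=1,RW=1,US=1,PS=0
  ⇒ phys 0x3CF00  [2 reads]

Access #2 PA: 0x31668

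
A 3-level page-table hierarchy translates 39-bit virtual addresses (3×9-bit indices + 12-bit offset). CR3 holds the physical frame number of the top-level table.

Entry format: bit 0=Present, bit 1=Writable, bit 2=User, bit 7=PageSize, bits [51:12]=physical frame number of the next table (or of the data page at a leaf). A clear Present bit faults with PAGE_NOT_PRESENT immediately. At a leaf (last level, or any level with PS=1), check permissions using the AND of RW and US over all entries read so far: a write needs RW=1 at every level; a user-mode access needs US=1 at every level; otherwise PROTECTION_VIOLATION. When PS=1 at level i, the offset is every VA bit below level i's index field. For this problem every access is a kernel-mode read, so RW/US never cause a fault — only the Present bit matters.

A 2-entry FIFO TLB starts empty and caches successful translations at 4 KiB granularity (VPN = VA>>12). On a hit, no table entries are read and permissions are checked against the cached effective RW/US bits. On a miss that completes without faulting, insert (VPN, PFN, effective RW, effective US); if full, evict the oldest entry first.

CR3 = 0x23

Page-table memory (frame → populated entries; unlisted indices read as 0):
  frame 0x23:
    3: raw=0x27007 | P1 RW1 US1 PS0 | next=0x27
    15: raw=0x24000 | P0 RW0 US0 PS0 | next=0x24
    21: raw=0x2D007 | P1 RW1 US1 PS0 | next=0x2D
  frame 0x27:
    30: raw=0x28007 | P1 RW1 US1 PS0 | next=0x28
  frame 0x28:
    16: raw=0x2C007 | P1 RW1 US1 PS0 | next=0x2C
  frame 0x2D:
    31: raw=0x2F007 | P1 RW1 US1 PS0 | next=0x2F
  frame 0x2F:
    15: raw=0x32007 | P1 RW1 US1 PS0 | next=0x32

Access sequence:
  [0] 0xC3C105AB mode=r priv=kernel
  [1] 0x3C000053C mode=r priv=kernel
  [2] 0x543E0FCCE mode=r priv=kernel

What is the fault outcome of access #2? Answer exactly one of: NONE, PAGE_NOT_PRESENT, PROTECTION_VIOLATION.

Per-access translation:
#0 VA=0xC3C105AB (r,kernel):
  L0: frame=0x23 idx=3 entry=0x27007 [P=1 RW=1 US=1 PS=0]
  L1: frame=0x27 idx=30 entry=0x28007 [P=1 RW=1 US=1 PS=0]
  L2: frame=0x28 idx=16 entry=0x2C007 [P=1 RW=1 US=1 PS=0]
  ⇒ phys 0x2C5AB  [3 reads]
#1 VA=0x3C000053C (r,kernel):
  L0: frame=0x23 idx=15 entry=0x24000 [P=0 RW=0 US=0 PS=0]
  ✗ PAGE_NOT_PRESENT  [1 reads]
#2 VA=0x543E0FCCE (r,kernel):
  L0: frame=0x23 idx=21 entry=0x2D007 [P=1 RW=1 US=1 PS=0]
  L1: frame=0x2D idx=31 entry=0x2F007 [P=1 RW=1 US=1 PS=0]
  L2: frame=0x2F idx=15 entry=0x32007 [P=1 RW=1 US=1 PS=0]
  ⇒ phys 0x32CCE  [3 reads]

Access #2 fault: NONE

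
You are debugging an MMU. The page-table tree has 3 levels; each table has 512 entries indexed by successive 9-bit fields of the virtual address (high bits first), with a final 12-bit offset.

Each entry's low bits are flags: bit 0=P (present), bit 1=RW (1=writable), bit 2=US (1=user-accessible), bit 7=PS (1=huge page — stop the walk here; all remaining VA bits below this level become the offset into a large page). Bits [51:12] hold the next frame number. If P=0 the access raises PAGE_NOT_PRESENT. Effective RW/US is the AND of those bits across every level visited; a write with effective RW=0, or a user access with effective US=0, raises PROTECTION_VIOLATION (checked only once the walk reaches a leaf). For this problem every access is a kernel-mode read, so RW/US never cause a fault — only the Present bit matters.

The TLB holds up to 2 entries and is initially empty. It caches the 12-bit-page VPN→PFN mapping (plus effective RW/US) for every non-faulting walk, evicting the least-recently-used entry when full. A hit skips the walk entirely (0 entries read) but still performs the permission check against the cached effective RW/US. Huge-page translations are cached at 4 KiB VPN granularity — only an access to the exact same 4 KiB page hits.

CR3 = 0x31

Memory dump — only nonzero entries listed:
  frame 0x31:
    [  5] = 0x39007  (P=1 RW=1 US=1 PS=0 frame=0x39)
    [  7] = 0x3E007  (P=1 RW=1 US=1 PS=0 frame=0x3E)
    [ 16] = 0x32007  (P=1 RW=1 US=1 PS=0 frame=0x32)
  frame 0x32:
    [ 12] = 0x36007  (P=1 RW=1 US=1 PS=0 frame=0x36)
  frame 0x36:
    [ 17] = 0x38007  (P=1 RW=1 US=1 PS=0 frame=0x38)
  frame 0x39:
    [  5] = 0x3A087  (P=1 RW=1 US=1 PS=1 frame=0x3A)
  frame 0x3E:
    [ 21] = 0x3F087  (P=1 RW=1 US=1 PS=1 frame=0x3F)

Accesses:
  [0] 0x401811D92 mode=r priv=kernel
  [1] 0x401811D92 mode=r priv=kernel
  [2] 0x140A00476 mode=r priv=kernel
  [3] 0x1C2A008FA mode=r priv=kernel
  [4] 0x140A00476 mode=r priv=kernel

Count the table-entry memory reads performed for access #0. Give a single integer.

Per-access translation:
#0 VA=0x401811D92 (r,kernel):
  [0] read 0x31 idx=16: raw=0x32007 flags P=1 W=1 U=1 S=0
  [1] read 0x32 idx=12: raw=0x36007 flags P=1 W=1 U=1 S=0
  [2] read 0x36 idx=17: raw=0x38007 flags P=1 W=1 U=1 S=0
  ⇒ phys 0x38D92  [3 reads]
#1 VA=0x401811D92 (r,kernel):
  TLB hit vpn=0x401811 → PA=0x38D92
#2 VA=0x140A00476 (r,kernel):
  [0] read 0x31 idx=5: raw=0x39007 flags P=1 W=1 U=1 S=0
  [1] read 0x39 idx=5: raw=0x3A087 flags P=1 W=1 U=1 S=1
  ⇒ phys 0x3A476 (huge @L1)  [2 reads]
#3 VA=0x1C2A008FA (r,kernel):
  [0] read 0x31 idx=7: raw=0x3E007 flags P=1 W=1 U=1 S=0
  [1] read 0x3E idx=21: raw=0x3F087 flags P=1 W=1 U=1 S=1
  ⇒ phys 0x3F8FA (huge @L1)  [2 reads]
#4 VA=0x140A00476 (r,kernel):
  TLB hit vpn=0x140A00 → PA=0x3A476

Entries read for #0: 3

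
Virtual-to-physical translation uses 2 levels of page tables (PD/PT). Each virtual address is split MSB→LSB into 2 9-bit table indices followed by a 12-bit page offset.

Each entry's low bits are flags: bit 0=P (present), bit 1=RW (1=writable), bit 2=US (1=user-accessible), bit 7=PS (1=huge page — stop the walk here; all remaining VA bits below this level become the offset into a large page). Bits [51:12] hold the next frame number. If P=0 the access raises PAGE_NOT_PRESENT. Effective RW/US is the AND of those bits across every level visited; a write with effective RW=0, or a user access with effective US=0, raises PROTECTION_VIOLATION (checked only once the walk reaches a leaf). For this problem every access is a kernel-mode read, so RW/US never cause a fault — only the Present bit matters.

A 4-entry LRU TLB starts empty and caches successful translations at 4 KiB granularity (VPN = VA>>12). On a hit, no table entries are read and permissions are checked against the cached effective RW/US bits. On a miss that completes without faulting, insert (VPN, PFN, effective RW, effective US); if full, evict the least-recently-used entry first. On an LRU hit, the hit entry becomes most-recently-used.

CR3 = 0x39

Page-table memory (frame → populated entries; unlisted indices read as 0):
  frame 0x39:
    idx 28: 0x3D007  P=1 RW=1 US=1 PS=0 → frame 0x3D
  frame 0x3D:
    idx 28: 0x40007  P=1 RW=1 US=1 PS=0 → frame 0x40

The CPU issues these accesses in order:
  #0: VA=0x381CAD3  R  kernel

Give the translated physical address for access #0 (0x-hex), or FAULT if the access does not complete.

Trace:
#0 VA=0x381CAD3 (r,kernel):
  L0: frame=0x39 idx=28 entry=0x3D007 [P=1 RW=1 US=1 PS=0]
  L1: frame=0x3D idx=28 entry=0x40007 [P=1 RW=1 US=1 PS=0]
  → PA=0x40AD3  (2 entries read)

Access #0 PA: 0x40AD3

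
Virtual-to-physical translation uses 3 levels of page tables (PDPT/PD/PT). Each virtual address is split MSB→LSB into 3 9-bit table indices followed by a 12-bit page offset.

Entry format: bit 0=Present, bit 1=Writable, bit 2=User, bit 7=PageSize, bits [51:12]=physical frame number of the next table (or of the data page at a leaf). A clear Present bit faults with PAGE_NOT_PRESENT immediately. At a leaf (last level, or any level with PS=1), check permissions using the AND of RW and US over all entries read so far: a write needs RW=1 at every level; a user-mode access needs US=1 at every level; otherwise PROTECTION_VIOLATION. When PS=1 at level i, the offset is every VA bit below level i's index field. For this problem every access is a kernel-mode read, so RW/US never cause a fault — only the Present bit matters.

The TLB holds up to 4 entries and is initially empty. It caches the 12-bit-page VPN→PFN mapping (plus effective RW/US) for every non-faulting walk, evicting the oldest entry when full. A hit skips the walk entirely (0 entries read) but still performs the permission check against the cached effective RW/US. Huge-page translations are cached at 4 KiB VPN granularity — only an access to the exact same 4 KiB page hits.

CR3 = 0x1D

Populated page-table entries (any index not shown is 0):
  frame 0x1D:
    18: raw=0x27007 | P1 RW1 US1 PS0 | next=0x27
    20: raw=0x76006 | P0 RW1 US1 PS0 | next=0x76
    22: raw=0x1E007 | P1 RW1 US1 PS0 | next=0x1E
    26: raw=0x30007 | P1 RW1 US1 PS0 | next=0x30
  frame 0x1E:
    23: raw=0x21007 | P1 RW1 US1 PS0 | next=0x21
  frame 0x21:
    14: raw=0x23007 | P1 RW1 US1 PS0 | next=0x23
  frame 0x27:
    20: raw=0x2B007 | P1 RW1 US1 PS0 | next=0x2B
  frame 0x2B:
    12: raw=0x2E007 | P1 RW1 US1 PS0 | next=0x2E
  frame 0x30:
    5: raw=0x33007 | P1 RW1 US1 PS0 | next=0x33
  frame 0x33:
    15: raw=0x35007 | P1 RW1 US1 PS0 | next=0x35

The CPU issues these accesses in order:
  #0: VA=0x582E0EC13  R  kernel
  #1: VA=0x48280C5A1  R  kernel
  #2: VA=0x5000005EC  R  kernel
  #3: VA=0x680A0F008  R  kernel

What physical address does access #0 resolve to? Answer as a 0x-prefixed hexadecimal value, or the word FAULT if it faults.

Trace:
#0 VA=0x582E0EC13 (r,kernel):
  L0 @0x1D[22] → 0x1E007  P=1,RW=1,US=1,PS=0
  L1 @0x1E[23] → 0x21007  P=1,RW=1,US=1,PS=0
  L2 @0x21[14] → 0x23007  P=1,RW=1,US=1,PS=0
  → PA=0x23C13  (3 entries read)
#1 VA=0x48280C5A1 (r,kernel):
  L0 @0x1D[18] → 0x27007  P=1,RW=1,US=1,PS=0
  L1 @0x27[20] → 0x2B007  P=1,RW=1,US=1,PS=0
  L2 @0x2B[12] → 0x2E007  P=1,RW=1,US=1,PS=0
  → PA=0x2E5A1  (3 entries read)
#2 VA=0x5000005EC (r,kernel):
  L0 @0x1D[20] → 0x76006  P=0,RW=1,US=1,PS=0
  ⇒ fault: PAGE_NOT_PRESENT  — 1 lookups
#3 VA=0x680A0F008 (r,kernel):
  L0 @0x1D[26] → 0x30007  P=1,RW=1,US=1,PS=0
  L1 @0x30[5] → 0x33007  P=1,RW=1,US=1,PS=0
  L2 @0x33[15] → 0x35007  P=1,RW=1,US=1,PS=0
  → PA=0x35008  (3 entries read)

Access #0 PA: 0x23C13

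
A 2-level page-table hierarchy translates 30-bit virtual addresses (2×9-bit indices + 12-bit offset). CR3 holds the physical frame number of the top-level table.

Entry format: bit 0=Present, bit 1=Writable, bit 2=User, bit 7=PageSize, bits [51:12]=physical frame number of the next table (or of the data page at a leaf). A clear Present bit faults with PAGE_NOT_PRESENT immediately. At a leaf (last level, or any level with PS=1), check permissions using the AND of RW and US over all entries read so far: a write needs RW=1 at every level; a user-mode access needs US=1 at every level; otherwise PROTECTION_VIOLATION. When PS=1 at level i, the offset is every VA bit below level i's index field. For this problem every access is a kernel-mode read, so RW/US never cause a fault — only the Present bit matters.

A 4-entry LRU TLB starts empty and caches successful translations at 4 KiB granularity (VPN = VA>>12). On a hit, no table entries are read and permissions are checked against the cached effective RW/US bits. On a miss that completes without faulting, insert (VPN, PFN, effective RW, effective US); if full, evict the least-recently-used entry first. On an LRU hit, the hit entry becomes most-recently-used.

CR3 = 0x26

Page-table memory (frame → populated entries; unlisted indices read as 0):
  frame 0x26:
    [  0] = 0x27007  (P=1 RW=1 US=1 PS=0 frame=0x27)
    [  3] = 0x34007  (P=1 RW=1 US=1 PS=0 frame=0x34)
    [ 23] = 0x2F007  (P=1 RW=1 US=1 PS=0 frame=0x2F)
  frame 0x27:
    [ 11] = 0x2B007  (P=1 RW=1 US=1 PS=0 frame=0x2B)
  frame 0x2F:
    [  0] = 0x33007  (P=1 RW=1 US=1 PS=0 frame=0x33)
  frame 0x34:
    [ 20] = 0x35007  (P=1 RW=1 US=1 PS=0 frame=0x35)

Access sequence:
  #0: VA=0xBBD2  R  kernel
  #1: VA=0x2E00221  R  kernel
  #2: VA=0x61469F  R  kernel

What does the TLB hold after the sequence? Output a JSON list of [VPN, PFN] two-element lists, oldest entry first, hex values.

Per-access translation:
#0 VA=0xBBD2 (r,kernel):
  lvl0: tbl 0x26, slot 0 ⇒ 0x27007 (P1/RW1/US1/PS0)
  lvl1: tbl 0x27, slot 11 ⇒ 0x2B007 (P1/RW1/US1/PS0)
  → PA=0x2BBD2  (2 entries read)
#1 VA=0x2E00221 (r,kernel):
  lvl0: tbl 0x26, slot 23 ⇒ 0x2F007 (P1/RW1/US1/PS0)
  lvl1: tbl 0x2F, slot 0 ⇒ 0x33007 (P1/RW1/US1/PS0)
  → PA=0x33221  (2 entries read)
#2 VA=0x61469F (r,kernel):
  lvl0: tbl 0x26, slot 3 ⇒ 0x34007 (P1/RW1/US1/PS0)
  lvl1: tbl 0x34, slot 20 ⇒ 0x35007 (P1/RW1/US1/PS0)
  → PA=0x3569F  (2 entries read)

TLB: [["0xB", "0x2B"], ["0x2E00", "0x33"], ["0x614", "0x35"]]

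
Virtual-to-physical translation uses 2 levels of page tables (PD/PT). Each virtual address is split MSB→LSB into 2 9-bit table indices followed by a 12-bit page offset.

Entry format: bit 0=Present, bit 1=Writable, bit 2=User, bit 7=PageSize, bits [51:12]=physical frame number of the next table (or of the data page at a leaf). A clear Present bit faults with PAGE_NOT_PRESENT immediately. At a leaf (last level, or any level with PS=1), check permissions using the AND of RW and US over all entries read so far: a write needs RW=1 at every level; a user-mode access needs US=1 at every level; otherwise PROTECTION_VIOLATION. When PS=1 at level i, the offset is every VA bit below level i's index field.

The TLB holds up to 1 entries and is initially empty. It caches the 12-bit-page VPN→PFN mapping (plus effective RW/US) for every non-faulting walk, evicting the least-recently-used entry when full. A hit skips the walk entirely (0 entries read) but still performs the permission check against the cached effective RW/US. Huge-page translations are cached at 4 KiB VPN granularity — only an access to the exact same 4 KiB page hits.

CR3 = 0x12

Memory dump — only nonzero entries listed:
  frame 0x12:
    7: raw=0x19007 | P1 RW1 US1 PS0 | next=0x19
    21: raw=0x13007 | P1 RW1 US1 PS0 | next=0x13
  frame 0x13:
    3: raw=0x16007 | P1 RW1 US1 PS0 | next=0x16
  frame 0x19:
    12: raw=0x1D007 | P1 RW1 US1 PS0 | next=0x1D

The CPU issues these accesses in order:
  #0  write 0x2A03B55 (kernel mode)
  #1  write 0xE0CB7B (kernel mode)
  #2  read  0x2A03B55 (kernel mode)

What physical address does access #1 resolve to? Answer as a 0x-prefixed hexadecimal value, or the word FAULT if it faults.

Walk each access:
#0 VA=0x2A03B55 (w,kernel):
  lvl0: tbl 0x12, slot 21 ⇒ 0x13007 (P1/RW1/US1/PS0)
  lvl1: tbl 0x13, slot 3 ⇒ 0x16007 (P1/RW1/US1/PS0)
  → PA=0x16B55  (2 entries read)
#1 VA=0xE0CB7B (w,kernel):
  lvl0: tbl 0x12, slot 7 ⇒ 0x19007 (P1/RW1/US1/PS0)
  lvl1: tbl 0x19, slot 12 ⇒ 0x1D007 (P1/RW1/US1/PS0)
  → PA=0x1DB7B  (2 entries read)
#2 VA=0x2A03B55 (r,kernel):
  lvl0: tbl 0x12, slot 21 ⇒ 0x13007 (P1/RW1/US1/PS0)
  lvl1: tbl 0x13, slot 3 ⇒ 0x16007 (P1/RW1/US1/PS0)
  → PA=0x16B55  (2 entries read)

Access #1 PA: 0x1DB7B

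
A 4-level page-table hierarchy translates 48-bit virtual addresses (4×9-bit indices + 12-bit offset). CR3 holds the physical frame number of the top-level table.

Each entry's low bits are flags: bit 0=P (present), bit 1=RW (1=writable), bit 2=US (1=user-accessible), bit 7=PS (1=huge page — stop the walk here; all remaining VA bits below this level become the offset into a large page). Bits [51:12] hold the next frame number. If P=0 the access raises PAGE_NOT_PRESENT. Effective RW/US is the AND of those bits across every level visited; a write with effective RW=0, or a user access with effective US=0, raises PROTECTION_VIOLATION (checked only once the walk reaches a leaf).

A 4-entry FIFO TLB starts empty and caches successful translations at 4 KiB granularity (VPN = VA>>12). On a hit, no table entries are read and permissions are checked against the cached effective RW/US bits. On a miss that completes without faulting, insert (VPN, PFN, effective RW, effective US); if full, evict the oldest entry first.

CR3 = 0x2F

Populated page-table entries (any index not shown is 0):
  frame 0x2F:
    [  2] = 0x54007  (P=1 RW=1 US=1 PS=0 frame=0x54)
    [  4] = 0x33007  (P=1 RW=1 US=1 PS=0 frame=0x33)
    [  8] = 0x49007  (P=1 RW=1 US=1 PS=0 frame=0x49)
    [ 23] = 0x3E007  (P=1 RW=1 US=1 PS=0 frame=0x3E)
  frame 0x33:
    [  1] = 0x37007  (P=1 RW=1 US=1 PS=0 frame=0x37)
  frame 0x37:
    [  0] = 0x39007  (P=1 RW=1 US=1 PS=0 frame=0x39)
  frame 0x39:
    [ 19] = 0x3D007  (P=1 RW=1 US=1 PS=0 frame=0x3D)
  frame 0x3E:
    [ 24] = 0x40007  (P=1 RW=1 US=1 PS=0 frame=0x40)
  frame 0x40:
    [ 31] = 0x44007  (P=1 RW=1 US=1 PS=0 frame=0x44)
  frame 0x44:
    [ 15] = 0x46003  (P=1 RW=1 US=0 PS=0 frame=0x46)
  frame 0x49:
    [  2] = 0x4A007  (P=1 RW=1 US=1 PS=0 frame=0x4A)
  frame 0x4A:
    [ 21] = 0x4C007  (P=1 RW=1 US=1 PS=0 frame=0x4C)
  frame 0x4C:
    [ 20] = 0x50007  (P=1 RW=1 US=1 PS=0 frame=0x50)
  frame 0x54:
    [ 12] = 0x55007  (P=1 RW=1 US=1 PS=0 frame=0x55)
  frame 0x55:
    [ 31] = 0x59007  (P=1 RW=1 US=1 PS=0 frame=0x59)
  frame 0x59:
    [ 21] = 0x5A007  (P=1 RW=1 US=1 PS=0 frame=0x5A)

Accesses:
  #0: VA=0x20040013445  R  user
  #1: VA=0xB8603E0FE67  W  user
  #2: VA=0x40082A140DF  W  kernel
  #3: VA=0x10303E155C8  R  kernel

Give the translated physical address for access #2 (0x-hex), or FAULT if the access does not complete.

Trace:
#0 VA=0x20040013445 (r,user):
  lvl0: tbl 0x2F, slot 4 ⇒ 0x33007 (P1/RW1/US1/PS0)
  lvl1: tbl 0x33, slot 1 ⇒ 0x37007 (P1/RW1/US1/PS0)
  lvl2: tbl 0x37, slot 0 ⇒ 0x39007 (P1/RW1/US1/PS0)
  lvl3: tbl 0x39, slot 19 ⇒ 0x3D007 (P1/RW1/US1/PS0)
  ⇒ phys 0x3D445  [4 reads]
#1 VA=0xB8603E0FE67 (w,user):
  lvl0: tbl 0x2F, slot 23 ⇒ 0x3E007 (P1/RW1/US1/PS0)
  lvl1: tbl 0x3E, slot 24 ⇒ 0x40007 (P1/RW1/US1/PS0)
  lvl2: tbl 0x40, slot 31 ⇒ 0x44007 (P1/RW1/US1/PS0)
  lvl3: tbl 0x44, slot 15 ⇒ 0x46003 (P1/RW1/US0/PS0)
  ✗ PROTECTION_VIOLATION  [4 reads]
#2 VA=0x40082A140DF (w,kernel):
  lvl0: tbl 0x2F, slot 8 ⇒ 0x49007 (P1/RW1/US1/PS0)
  lvl1: tbl 0x49, slot 2 ⇒ 0x4A007 (P1/RW1/US1/PS0)
  lvl2: tbl 0x4A, slot 21 ⇒ 0x4C007 (P1/RW1/US1/PS0)
  lvl3: tbl 0x4C, slot 20 ⇒ 0x50007 (P1/RW1/US1/PS0)
  ⇒ phys 0x500DF  [4 reads]
#3 VA=0x10303E155C8 (r,kernel):
  lvl0: tbl 0x2F, slot 2 ⇒ 0x54007 (P1/RW1/US1/PS0)
  lvl1: tbl 0x54, slot 12 ⇒ 0x55007 (P1/RW1/US1/PS0)
  lvl2: tbl 0x55, slot 31 ⇒ 0x59007 (P1/RW1/US1/PS0)
  lvl3: tbl 0x59, slot 21 ⇒ 0x5A007 (P1/RW1/US1/PS0)
  ⇒ phys 0x5A5C8  [4 reads]

Access #2 PA: 0x500DF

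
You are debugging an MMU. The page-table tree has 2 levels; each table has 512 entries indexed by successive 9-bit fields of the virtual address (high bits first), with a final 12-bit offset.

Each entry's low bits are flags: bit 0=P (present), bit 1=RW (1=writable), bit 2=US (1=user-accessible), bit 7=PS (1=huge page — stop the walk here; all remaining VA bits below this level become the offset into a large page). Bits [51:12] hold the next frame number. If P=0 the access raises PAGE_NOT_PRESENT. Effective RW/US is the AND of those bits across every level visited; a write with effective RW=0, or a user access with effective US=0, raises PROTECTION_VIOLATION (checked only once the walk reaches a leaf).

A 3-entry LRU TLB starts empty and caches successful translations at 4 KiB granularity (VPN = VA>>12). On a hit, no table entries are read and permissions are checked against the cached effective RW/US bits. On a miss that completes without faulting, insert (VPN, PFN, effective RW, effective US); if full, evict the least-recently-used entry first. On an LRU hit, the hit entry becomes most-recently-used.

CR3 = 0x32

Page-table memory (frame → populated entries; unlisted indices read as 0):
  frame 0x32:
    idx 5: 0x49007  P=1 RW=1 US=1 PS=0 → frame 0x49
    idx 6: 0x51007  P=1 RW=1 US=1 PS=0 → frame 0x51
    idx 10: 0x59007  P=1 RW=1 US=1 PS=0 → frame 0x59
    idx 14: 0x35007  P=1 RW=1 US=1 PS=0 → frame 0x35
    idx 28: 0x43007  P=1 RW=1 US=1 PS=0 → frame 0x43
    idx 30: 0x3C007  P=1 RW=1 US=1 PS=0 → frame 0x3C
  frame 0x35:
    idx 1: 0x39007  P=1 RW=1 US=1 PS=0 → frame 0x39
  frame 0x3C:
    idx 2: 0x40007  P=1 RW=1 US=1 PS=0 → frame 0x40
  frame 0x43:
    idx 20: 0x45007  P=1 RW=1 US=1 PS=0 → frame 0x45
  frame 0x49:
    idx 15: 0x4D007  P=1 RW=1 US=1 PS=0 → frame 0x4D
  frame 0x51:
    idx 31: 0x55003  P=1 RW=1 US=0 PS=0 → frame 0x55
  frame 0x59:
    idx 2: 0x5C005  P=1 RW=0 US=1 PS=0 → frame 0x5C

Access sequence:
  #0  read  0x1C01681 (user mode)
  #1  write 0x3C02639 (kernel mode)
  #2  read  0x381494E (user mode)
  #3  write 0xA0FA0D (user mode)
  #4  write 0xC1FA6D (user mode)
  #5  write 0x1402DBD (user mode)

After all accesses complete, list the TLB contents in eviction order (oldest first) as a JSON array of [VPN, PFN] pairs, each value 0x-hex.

Trace:
#0 VA=0x1C01681 (r,user):
  [0] read 0x32 idx=14: raw=0x35007 flags P=1 W=1 U=1 S=0
  [1] read 0x35 idx=1: raw=0x39007 flags P=1 W=1 U=1 S=0
  ⇒ phys 0x39681  [2 reads]
#1 VA=0x3C02639 (w,kernel):
  [0] read 0x32 idx=30: raw=0x3C007 flags P=1 W=1 U=1 S=0
  [1] read 0x3C idx=2: raw=0x40007 flags P=1 W=1 U=1 S=0
  ⇒ phys 0x40639  [2 reads]
#2 VA=0x381494E (r,user):
  [0] read 0x32 idx=28: raw=0x43007 flags P=1 W=1 U=1 S=0
  [1] read 0x43 idx=20: raw=0x45007 flags P=1 W=1 U=1 S=0
  ⇒ phys 0x4594E  [2 reads]
#3 VA=0xA0FA0D (w,user):
  [0] read 0x32 idx=5: raw=0x49007 flags P=1 W=1 U=1 S=0
  [1] read 0x49 idx=15: raw=0x4D007 flags P=1 W=1 U=1 S=0
  ⇒ phys 0x4DA0D  [2 reads]
#4 VA=0xC1FA6D (w,user):
  [0] read 0x32 idx=6: raw=0x51007 flags P=1 W=1 U=1 S=0
  [1] read 0x51 idx=31: raw=0x55003 flags P=1 W=1 U=0 S=0
  ⇒ fault: PROTECTION_VIOLATION  — 2 lookups
#5 VA=0x1402DBD (w,user):
  [0] read 0x32 idx=10: raw=0x59007 flags P=1 W=1 U=1 S=0
  [1] read 0x59 idx=2: raw=0x5C005 flags P=1 W=0 U=1 S=0
  ⇒ fault: PROTECTION_VIOLATION  — 2 lookups

TLB: [["0x3C02", "0x40"], ["0x3814", "0x45"], ["0xA0F", "0x4D"]]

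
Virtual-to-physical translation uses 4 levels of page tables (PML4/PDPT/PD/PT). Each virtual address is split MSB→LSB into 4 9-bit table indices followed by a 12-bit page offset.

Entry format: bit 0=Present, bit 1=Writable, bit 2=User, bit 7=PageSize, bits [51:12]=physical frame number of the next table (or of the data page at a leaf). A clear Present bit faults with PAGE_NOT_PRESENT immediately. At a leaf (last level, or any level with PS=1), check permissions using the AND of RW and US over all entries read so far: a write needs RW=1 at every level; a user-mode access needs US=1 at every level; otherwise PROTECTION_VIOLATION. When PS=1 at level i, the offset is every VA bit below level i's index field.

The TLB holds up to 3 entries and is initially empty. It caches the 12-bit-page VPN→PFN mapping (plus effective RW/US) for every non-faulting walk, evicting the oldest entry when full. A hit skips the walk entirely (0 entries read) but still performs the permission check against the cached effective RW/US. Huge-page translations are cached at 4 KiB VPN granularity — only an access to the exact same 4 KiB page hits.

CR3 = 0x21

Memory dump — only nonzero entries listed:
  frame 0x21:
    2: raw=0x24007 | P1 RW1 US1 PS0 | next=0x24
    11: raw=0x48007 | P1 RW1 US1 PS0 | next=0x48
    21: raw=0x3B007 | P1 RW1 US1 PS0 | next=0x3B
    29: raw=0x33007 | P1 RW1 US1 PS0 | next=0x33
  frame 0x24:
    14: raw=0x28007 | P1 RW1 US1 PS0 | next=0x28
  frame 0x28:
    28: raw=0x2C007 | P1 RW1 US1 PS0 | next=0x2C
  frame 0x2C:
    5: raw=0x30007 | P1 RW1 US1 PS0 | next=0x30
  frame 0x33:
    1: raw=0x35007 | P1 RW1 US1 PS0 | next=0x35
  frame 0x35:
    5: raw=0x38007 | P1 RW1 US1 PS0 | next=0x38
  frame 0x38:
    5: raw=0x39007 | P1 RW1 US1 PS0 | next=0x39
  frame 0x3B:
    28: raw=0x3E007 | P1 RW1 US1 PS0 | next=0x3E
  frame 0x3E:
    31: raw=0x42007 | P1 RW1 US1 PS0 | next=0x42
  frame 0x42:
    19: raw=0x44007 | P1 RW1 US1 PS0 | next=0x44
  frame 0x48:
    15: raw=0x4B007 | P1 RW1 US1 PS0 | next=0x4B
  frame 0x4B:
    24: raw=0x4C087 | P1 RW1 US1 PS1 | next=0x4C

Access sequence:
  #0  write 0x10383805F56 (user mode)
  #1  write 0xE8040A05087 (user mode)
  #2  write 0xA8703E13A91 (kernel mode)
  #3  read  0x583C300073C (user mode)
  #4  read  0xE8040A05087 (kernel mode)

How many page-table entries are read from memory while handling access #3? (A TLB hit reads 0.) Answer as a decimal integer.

Per-access translation:
#0 VA=0x10383805F56 (w,user):
  L0 @0x21[2] → 0x24007  P=1,RW=1,US=1,PS=0
  L1 @0x24[14] → 0x28007  P=1,RW=1,US=1,PS=0
  L2 @0x28[28] → 0x2C007  P=1,RW=1,US=1,PS=0
  L3 @0x2C[5] → 0x30007  P=1,RW=1,US=1,PS=0
  → PA=0x30F56  (4 entries read)
#1 VA=0xE8040A05087 (w,user):
  L0 @0x21[29] → 0x33007  P=1,RW=1,US=1,PS=0
  L1 @0x33[1] → 0x35007  P=1,RW=1,US=1,PS=0
  L2 @0x35[5] → 0x38007  P=1,RW=1,US=1,PS=0
  L3 @0x38[5] → 0x39007  P=1,RW=1,US=1,PS=0
  → PA=0x39087  (4 entries read)
#2 VA=0xA8703E13A91 (w,kernel):
  L0 @0x21[21] → 0x3B007  P=1,RW=1,US=1,PS=0
  L1 @0x3B[28] → 0x3E007  P=1,RW=1,US=1,PS=0
  L2 @0x3E[31] → 0x42007  P=1,RW=1,US=1,PS=0
  L3 @0x42[19] → 0x44007  P=1,RW=1,US=1,PS=0
  → PA=0x44A91  (4 entries read)
#3 VA=0x583C300073C (r,user):
  L0 @0x21[11] → 0x48007  P=1,RW=1,US=1,PS=0
  L1 @0x48[15] → 0x4B007  P=1,RW=1,US=1,PS=0
  L2 @0x4B[24] → 0x4C087  P=1,RW=1,US=1,PS=1
  → PA=0x4C73C (huge @L2)  (3 entries read)
#4 VA=0xE8040A05087 (r,kernel):
  TLB hit vpn=0xE8040A05 → PA=0x39087

Entries read for #3: 3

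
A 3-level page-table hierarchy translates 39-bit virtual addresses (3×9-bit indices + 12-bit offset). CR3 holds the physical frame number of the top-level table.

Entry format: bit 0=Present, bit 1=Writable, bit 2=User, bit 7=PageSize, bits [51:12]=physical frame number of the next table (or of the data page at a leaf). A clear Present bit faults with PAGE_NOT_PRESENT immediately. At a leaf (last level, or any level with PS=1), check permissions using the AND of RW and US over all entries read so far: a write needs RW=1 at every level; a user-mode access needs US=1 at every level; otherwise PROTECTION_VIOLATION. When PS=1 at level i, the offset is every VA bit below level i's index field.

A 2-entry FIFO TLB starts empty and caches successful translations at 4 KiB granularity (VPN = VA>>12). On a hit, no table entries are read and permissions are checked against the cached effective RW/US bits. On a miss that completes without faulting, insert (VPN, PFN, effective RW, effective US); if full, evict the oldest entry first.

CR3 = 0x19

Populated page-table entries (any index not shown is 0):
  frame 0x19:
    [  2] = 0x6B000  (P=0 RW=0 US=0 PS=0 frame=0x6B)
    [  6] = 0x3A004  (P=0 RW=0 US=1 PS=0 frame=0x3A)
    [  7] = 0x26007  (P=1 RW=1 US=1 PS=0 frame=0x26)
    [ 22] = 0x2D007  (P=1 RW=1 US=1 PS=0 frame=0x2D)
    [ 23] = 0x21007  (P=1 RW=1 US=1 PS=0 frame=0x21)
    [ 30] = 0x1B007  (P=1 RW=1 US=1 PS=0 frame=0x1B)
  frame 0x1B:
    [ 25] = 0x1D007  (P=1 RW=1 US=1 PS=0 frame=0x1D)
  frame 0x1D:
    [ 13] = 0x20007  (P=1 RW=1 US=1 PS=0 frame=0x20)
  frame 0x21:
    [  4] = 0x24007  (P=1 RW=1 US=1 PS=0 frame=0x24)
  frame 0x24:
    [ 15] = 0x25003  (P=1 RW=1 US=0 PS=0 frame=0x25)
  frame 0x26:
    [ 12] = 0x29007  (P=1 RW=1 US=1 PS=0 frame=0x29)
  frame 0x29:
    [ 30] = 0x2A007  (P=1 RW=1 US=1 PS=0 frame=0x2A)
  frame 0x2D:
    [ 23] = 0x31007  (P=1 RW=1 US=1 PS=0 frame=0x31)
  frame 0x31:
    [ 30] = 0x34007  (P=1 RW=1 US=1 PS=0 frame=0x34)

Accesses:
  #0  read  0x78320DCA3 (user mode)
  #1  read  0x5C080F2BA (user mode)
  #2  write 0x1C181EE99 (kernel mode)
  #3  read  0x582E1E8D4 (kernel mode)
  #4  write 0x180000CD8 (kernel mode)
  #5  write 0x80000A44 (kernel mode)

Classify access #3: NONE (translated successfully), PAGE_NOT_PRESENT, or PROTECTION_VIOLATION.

Trace:
#0 VA=0x78320DCA3 (r,user):
  L0 @0x19[30] → 0x1B007  P=1,RW=1,US=1,PS=0
  L1 @0x1B[25] → 0x1D007  P=1,RW=1,US=1,PS=0
  L2 @0x1D[13] → 0x20007  P=1,RW=1,US=1,PS=0
  → PA=0x20CA3  (3 entries read)
#1 VA=0x5C080F2BA (r,user):
  L0 @0x19[23] → 0x21007  P=1,RW=1,US=1,PS=0
  L1 @0x21[4] → 0x24007  P=1,RW=1,US=1,PS=0
  L2 @0x24[15] → 0x25003  P=1,RW=1,US=0,PS=0
  ⇒ fault: PROTECTION_VIOLATION  — 3 lookups
#2 VA=0x1C181EE99 (w,kernel):
  L0 @0x19[7] → 0x26007  P=1,RW=1,US=1,PS=0
  L1 @0x26[12] → 0x29007  P=1,RW=1,US=1,PS=0
  L2 @0x29[30] → 0x2A007  P=1,RW=1,US=1,PS=0
  → PA=0x2AE99  (3 entries read)
#3 VA=0x582E1E8D4 (r,kernel):
  L0 @0x19[22] → 0x2D007  P=1,RW=1,US=1,PS=0
  L1 @0x2D[23] → 0x31007  P=1,RW=1,US=1,PS=0
  L2 @0x31[30] → 0x34007  P=1,RW=1,US=1,PS=0
  → PA=0x348D4  (3 entries read)
#4 VA=0x180000CD8 (w,kernel):
  L0 @0x19[6] → 0x3A004  P=0,RW=0,US=1,PS=0
  ⇒ fault: PAGE_NOT_PRESENT  — 1 lookups
#5 VA=0x80000A44 (w,kernel):
  L0 @0x19[2] → 0x6B000  P=0,RW=0,US=0,PS=0
  ⇒ fault: PAGE_NOT_PRESENT  — 1 lookups

Access #3 fault: NONE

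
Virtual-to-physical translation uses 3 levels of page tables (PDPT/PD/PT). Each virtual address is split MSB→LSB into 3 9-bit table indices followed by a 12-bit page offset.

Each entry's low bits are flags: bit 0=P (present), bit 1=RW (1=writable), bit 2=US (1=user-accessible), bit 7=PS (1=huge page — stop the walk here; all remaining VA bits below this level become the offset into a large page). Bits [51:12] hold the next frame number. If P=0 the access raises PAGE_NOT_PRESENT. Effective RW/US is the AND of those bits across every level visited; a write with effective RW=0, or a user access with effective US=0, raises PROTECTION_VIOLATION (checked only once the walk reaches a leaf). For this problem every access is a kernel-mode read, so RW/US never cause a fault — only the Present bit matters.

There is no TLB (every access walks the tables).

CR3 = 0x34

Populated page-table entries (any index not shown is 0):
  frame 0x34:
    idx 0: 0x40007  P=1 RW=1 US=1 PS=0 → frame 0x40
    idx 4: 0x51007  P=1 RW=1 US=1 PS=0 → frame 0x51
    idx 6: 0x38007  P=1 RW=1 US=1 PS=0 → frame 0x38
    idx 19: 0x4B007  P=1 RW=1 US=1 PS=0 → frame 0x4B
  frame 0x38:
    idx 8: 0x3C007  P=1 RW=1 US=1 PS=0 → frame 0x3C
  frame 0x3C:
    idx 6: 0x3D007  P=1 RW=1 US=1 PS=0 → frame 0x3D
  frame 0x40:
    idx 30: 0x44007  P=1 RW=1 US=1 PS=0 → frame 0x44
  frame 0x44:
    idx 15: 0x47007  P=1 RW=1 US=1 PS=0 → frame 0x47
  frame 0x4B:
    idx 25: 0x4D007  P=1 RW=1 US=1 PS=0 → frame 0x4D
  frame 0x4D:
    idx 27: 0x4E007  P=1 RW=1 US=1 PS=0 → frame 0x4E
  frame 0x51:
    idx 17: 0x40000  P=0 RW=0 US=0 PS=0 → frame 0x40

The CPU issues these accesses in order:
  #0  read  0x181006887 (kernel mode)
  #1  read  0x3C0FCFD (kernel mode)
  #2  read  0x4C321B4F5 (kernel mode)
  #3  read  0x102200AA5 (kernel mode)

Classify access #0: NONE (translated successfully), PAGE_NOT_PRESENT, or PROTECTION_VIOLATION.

Walk each access:
#0 VA=0x181006887 (r,kernel):
  L0: frame=0x34 idx=6 entry=0x38007 [P=1 RW=1 US=1 PS=0]
  L1: frame=0x38 idx=8 entry=0x3C007 [P=1 RW=1 US=1 PS=0]
  L2: frame=0x3C idx=6 entry=0x3D007 [P=1 RW=1 US=1 PS=0]
  ⇒ phys 0x3D887  [3 reads]
#1 VA=0x3C0FCFD (r,kernel):
  L0: frame=0x34 idx=0 entry=0x40007 [P=1 RW=1 US=1 PS=0]
  L1: frame=0x40 idx=30 entry=0x44007 [P=1 RW=1 US=1 PS=0]
  L2: frame=0x44 idx=15 entry=0x47007 [P=1 RW=1 US=1 PS=0]
  ⇒ phys 0x47CFD  [3 reads]
#2 VA=0x4C321B4F5 (r,kernel):
  L0: frame=0x34 idx=19 entry=0x4B007 [P=1 RW=1 US=1 PS=0]
  L1: frame=0x4B idx=25 entry=0x4D007 [P=1 RW=1 US=1 PS=0]
  L2: frame=0x4D idx=27 entry=0x4E007 [P=1 RW=1 US=1 PS=0]
  ⇒ phys 0x4E4F5  [3 reads]
#3 VA=0x102200AA5 (r,kernel):
  L0: frame=0x34 idx=4 entry=0x51007 [P=1 RW=1 US=1 PS=0]
  L1: frame=0x51 idx=17 entry=0x40000 [P=0 RW=0 US=0 PS=0]
  → PAGE_NOT_PRESENT  (2 entries read)

Access #0 fault: NONE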